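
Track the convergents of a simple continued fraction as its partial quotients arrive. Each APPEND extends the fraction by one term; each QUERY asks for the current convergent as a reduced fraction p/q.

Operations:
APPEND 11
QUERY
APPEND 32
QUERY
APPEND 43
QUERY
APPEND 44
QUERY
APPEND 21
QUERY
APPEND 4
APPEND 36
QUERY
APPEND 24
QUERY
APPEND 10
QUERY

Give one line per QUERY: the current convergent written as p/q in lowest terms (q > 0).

11/1
353/32
15190/1377
668713/60620
14058163/1274397
2062507303/186969885
49557076637/4492435448
497633273673/45111324365

APPEND 11: p_0 = 11·1 + 0 = 11, q_0 = 11·0 + 1 = 1 → 11/1
APPEND 32: p_1 = 32·11 + 1 = 353, q_1 = 32·1 + 0 = 32 → 353/32
APPEND 43: p_2 = 43·353 + 11 = 15190, q_2 = 43·32 + 1 = 1377 → 15190/1377
APPEND 44: p_3 = 44·15190 + 353 = 668713, q_3 = 44·1377 + 32 = 60620 → 668713/60620
APPEND 21: p_4 = 21·668713 + 15190 = 14058163, q_4 = 21·60620 + 1377 = 1274397 → 14058163/1274397
APPEND 4: p_5 = 4·14058163 + 668713 = 56901365, q_5 = 4·1274397 + 60620 = 5158208 → 56901365/5158208
APPEND 36: p_6 = 36·56901365 + 14058163 = 2062507303, q_6 = 36·5158208 + 1274397 = 186969885 → 2062507303/186969885
APPEND 24: p_7 = 24·2062507303 + 56901365 = 49557076637, q_7 = 24·186969885 + 5158208 = 4492435448 → 49557076637/4492435448
APPEND 10: p_8 = 10·49557076637 + 2062507303 = 497633273673, q_8 = 10·4492435448 + 186969885 = 45111324365 → 497633273673/45111324365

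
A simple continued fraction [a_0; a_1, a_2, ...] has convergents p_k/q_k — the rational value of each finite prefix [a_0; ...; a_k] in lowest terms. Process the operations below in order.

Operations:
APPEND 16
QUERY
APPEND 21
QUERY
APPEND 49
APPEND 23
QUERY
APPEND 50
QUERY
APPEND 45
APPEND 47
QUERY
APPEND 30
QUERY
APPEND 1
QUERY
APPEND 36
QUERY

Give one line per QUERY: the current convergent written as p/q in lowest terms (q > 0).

APPEND 16: p_0 = 16·1 + 0 = 16, q_0 = 16·0 + 1 = 1 → 16/1
APPEND 21: p_1 = 21·16 + 1 = 337, q_1 = 21·1 + 0 = 21 → 337/21
APPEND 49: p_2 = 49·337 + 16 = 16529, q_2 = 49·21 + 1 = 1030 → 16529/1030
APPEND 23: p_3 = 23·16529 + 337 = 380504, q_3 = 23·1030 + 21 = 23711 → 380504/23711
APPEND 50: p_4 = 50·380504 + 16529 = 19041729, q_4 = 50·23711 + 1030 = 1186580 → 19041729/1186580
APPEND 45: p_5 = 45·19041729 + 380504 = 857258309, q_5 = 45·1186580 + 23711 = 53419811 → 857258309/53419811
APPEND 47: p_6 = 47·857258309 + 19041729 = 40310182252, q_6 = 47·53419811 + 1186580 = 2511917697 → 40310182252/2511917697
APPEND 30: p_7 = 30·40310182252 + 857258309 = 1210162725869, q_7 = 30·2511917697 + 53419811 = 75410950721 → 1210162725869/75410950721
APPEND 1: p_8 = 1·1210162725869 + 40310182252 = 1250472908121, q_8 = 1·75410950721 + 2511917697 = 77922868418 → 1250472908121/77922868418
APPEND 36: p_9 = 36·1250472908121 + 1210162725869 = 46227187418225, q_9 = 36·77922868418 + 75410950721 = 2880634213769 → 46227187418225/2880634213769

16/1
337/21
380504/23711
19041729/1186580
40310182252/2511917697
1210162725869/75410950721
1250472908121/77922868418
46227187418225/2880634213769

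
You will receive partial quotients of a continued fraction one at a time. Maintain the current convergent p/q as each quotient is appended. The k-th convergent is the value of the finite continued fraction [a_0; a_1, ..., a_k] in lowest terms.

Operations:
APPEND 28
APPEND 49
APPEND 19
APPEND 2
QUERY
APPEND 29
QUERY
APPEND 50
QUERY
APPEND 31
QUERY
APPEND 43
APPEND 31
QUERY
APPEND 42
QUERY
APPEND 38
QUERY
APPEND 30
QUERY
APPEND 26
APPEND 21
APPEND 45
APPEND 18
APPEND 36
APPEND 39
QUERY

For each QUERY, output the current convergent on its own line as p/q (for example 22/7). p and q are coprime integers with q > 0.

APPEND 28: p_0 = 28·1 + 0 = 28, q_0 = 28·0 + 1 = 1 → 28/1
APPEND 49: p_1 = 49·28 + 1 = 1373, q_1 = 49·1 + 0 = 49 → 1373/49
APPEND 19: p_2 = 19·1373 + 28 = 26115, q_2 = 19·49 + 1 = 932 → 26115/932
APPEND 2: p_3 = 2·26115 + 1373 = 53603, q_3 = 2·932 + 49 = 1913 → 53603/1913
APPEND 29: p_4 = 29·53603 + 26115 = 1580602, q_4 = 29·1913 + 932 = 56409 → 1580602/56409
APPEND 50: p_5 = 50·1580602 + 53603 = 79083703, q_5 = 50·56409 + 1913 = 2822363 → 79083703/2822363
APPEND 31: p_6 = 31·79083703 + 1580602 = 2453175395, q_6 = 31·2822363 + 56409 = 87549662 → 2453175395/87549662
APPEND 43: p_7 = 43·2453175395 + 79083703 = 105565625688, q_7 = 43·87549662 + 2822363 = 3767457829 → 105565625688/3767457829
APPEND 31: p_8 = 31·105565625688 + 2453175395 = 3274987571723, q_8 = 31·3767457829 + 87549662 = 116878742361 → 3274987571723/116878742361
APPEND 42: p_9 = 42·3274987571723 + 105565625688 = 137655043638054, q_9 = 42·116878742361 + 3767457829 = 4912674636991 → 137655043638054/4912674636991
APPEND 38: p_10 = 38·137655043638054 + 3274987571723 = 5234166645817775, q_10 = 38·4912674636991 + 116878742361 = 186798514948019 → 5234166645817775/186798514948019
APPEND 30: p_11 = 30·5234166645817775 + 137655043638054 = 157162654418171304, q_11 = 30·186798514948019 + 4912674636991 = 5608868123077561 → 157162654418171304/5608868123077561
APPEND 26: p_12 = 26·157162654418171304 + 5234166645817775 = 4091463181518271679, q_12 = 26·5608868123077561 + 186798514948019 = 146017369714964605 → 4091463181518271679/146017369714964605
APPEND 21: p_13 = 21·4091463181518271679 + 157162654418171304 = 86077889466301876563, q_13 = 21·146017369714964605 + 5608868123077561 = 3071973632137334266 → 86077889466301876563/3071973632137334266
APPEND 45: p_14 = 45·86077889466301876563 + 4091463181518271679 = 3877596489165102717014, q_14 = 45·3071973632137334266 + 146017369714964605 = 138384830815895006575 → 3877596489165102717014/138384830815895006575
APPEND 18: p_15 = 18·3877596489165102717014 + 86077889466301876563 = 69882814694438150782815, q_15 = 18·138384830815895006575 + 3071973632137334266 = 2493998928318247452616 → 69882814694438150782815/2493998928318247452616
APPEND 36: p_16 = 36·69882814694438150782815 + 3877596489165102717014 = 2519658925488938530898354, q_16 = 36·2493998928318247452616 + 138384830815895006575 = 89922346250272803300751 → 2519658925488938530898354/89922346250272803300751
APPEND 39: p_17 = 39·2519658925488938530898354 + 69882814694438150782815 = 98336580908763040855818621, q_17 = 39·89922346250272803300751 + 2493998928318247452616 = 3509465502688957576181905 → 98336580908763040855818621/3509465502688957576181905

53603/1913
1580602/56409
79083703/2822363
2453175395/87549662
3274987571723/116878742361
137655043638054/4912674636991
5234166645817775/186798514948019
157162654418171304/5608868123077561
98336580908763040855818621/3509465502688957576181905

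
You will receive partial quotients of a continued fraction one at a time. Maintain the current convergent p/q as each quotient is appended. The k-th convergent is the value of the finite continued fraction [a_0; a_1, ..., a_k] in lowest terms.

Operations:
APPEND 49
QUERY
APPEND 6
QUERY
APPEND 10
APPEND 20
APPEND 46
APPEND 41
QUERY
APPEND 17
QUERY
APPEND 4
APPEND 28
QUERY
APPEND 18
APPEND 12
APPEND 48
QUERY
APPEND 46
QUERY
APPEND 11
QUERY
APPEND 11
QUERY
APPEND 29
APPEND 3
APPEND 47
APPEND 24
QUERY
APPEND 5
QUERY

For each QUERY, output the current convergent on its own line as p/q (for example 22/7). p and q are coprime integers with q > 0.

49/1
295/6
113861884/2315963
1938427677/39427828
222230460253/4520191528
2323292211665386/47256014140827
106919760157353761/2174759452366918
1178440653942556757/23969609990176925
13069766953525478088/265840469344313093
1311623705236915092846351/26678567616636329819639
6612721444118868923527769/134503467322619318253890

APPEND 49: p_0 = 49·1 + 0 = 49, q_0 = 49·0 + 1 = 1 → 49/1
APPEND 6: p_1 = 6·49 + 1 = 295, q_1 = 6·1 + 0 = 6 → 295/6
APPEND 10: p_2 = 10·295 + 49 = 2999, q_2 = 10·6 + 1 = 61 → 2999/61
APPEND 20: p_3 = 20·2999 + 295 = 60275, q_3 = 20·61 + 6 = 1226 → 60275/1226
APPEND 46: p_4 = 46·60275 + 2999 = 2775649, q_4 = 46·1226 + 61 = 56457 → 2775649/56457
APPEND 41: p_5 = 41·2775649 + 60275 = 113861884, q_5 = 41·56457 + 1226 = 2315963 → 113861884/2315963
APPEND 17: p_6 = 17·113861884 + 2775649 = 1938427677, q_6 = 17·2315963 + 56457 = 39427828 → 1938427677/39427828
APPEND 4: p_7 = 4·1938427677 + 113861884 = 7867572592, q_7 = 4·39427828 + 2315963 = 160027275 → 7867572592/160027275
APPEND 28: p_8 = 28·7867572592 + 1938427677 = 222230460253, q_8 = 28·160027275 + 39427828 = 4520191528 → 222230460253/4520191528
APPEND 18: p_9 = 18·222230460253 + 7867572592 = 4008015857146, q_9 = 18·4520191528 + 160027275 = 81523474779 → 4008015857146/81523474779
APPEND 12: p_10 = 12·4008015857146 + 222230460253 = 48318420746005, q_10 = 12·81523474779 + 4520191528 = 982801888876 → 48318420746005/982801888876
APPEND 48: p_11 = 48·48318420746005 + 4008015857146 = 2323292211665386, q_11 = 48·982801888876 + 81523474779 = 47256014140827 → 2323292211665386/47256014140827
APPEND 46: p_12 = 46·2323292211665386 + 48318420746005 = 106919760157353761, q_12 = 46·47256014140827 + 982801888876 = 2174759452366918 → 106919760157353761/2174759452366918
APPEND 11: p_13 = 11·106919760157353761 + 2323292211665386 = 1178440653942556757, q_13 = 11·2174759452366918 + 47256014140827 = 23969609990176925 → 1178440653942556757/23969609990176925
APPEND 11: p_14 = 11·1178440653942556757 + 106919760157353761 = 13069766953525478088, q_14 = 11·23969609990176925 + 2174759452366918 = 265840469344313093 → 13069766953525478088/265840469344313093
APPEND 29: p_15 = 29·13069766953525478088 + 1178440653942556757 = 380201682306181421309, q_15 = 29·265840469344313093 + 23969609990176925 = 7733343220975256622 → 380201682306181421309/7733343220975256622
APPEND 3: p_16 = 3·380201682306181421309 + 13069766953525478088 = 1153674813872069742015, q_16 = 3·7733343220975256622 + 265840469344313093 = 23465870132270082959 → 1153674813872069742015/23465870132270082959
APPEND 47: p_17 = 47·1153674813872069742015 + 380201682306181421309 = 54602917934293459296014, q_17 = 47·23465870132270082959 + 7733343220975256622 = 1110629239437669155695 → 54602917934293459296014/1110629239437669155695
APPEND 24: p_18 = 24·54602917934293459296014 + 1153674813872069742015 = 1311623705236915092846351, q_18 = 24·1110629239437669155695 + 23465870132270082959 = 26678567616636329819639 → 1311623705236915092846351/26678567616636329819639
APPEND 5: p_19 = 5·1311623705236915092846351 + 54602917934293459296014 = 6612721444118868923527769, q_19 = 5·26678567616636329819639 + 1110629239437669155695 = 134503467322619318253890 → 6612721444118868923527769/134503467322619318253890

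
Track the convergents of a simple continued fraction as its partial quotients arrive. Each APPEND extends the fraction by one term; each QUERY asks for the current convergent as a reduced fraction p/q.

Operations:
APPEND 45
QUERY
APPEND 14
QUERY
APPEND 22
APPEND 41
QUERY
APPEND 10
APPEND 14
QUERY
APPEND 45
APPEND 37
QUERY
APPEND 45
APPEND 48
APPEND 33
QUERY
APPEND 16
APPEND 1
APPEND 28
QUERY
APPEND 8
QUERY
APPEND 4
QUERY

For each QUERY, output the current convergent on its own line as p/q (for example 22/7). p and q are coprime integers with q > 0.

45/1
631/14
571638/12683
80795936/1792629
134818050735/2991224057
9626118317019925/213575827038146
4744504193429333199/105266876390454013
38119969075425919148/845772268096649075
157224380495133009791/3488355948777050313

APPEND 45: p_0 = 45·1 + 0 = 45, q_0 = 45·0 + 1 = 1 → 45/1
APPEND 14: p_1 = 14·45 + 1 = 631, q_1 = 14·1 + 0 = 14 → 631/14
APPEND 22: p_2 = 22·631 + 45 = 13927, q_2 = 22·14 + 1 = 309 → 13927/309
APPEND 41: p_3 = 41·13927 + 631 = 571638, q_3 = 41·309 + 14 = 12683 → 571638/12683
APPEND 10: p_4 = 10·571638 + 13927 = 5730307, q_4 = 10·12683 + 309 = 127139 → 5730307/127139
APPEND 14: p_5 = 14·5730307 + 571638 = 80795936, q_5 = 14·127139 + 12683 = 1792629 → 80795936/1792629
APPEND 45: p_6 = 45·80795936 + 5730307 = 3641547427, q_6 = 45·1792629 + 127139 = 80795444 → 3641547427/80795444
APPEND 37: p_7 = 37·3641547427 + 80795936 = 134818050735, q_7 = 37·80795444 + 1792629 = 2991224057 → 134818050735/2991224057
APPEND 45: p_8 = 45·134818050735 + 3641547427 = 6070453830502, q_8 = 45·2991224057 + 80795444 = 134685878009 → 6070453830502/134685878009
APPEND 48: p_9 = 48·6070453830502 + 134818050735 = 291516601914831, q_9 = 48·134685878009 + 2991224057 = 6467913368489 → 291516601914831/6467913368489
APPEND 33: p_10 = 33·291516601914831 + 6070453830502 = 9626118317019925, q_10 = 33·6467913368489 + 134685878009 = 213575827038146 → 9626118317019925/213575827038146
APPEND 16: p_11 = 16·9626118317019925 + 291516601914831 = 154309409674233631, q_11 = 16·213575827038146 + 6467913368489 = 3423681145978825 → 154309409674233631/3423681145978825
APPEND 1: p_12 = 1·154309409674233631 + 9626118317019925 = 163935527991253556, q_12 = 1·3423681145978825 + 213575827038146 = 3637256973016971 → 163935527991253556/3637256973016971
APPEND 28: p_13 = 28·163935527991253556 + 154309409674233631 = 4744504193429333199, q_13 = 28·3637256973016971 + 3423681145978825 = 105266876390454013 → 4744504193429333199/105266876390454013
APPEND 8: p_14 = 8·4744504193429333199 + 163935527991253556 = 38119969075425919148, q_14 = 8·105266876390454013 + 3637256973016971 = 845772268096649075 → 38119969075425919148/845772268096649075
APPEND 4: p_15 = 4·38119969075425919148 + 4744504193429333199 = 157224380495133009791, q_15 = 4·845772268096649075 + 105266876390454013 = 3488355948777050313 → 157224380495133009791/3488355948777050313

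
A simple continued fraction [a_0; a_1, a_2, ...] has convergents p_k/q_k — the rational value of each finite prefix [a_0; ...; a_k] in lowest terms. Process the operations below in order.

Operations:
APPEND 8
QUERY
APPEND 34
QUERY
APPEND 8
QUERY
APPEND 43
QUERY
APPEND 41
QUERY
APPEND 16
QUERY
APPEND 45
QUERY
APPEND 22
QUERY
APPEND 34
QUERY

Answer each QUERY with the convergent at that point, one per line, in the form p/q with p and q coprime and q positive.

8/1
273/34
2192/273
94529/11773
3877881/482966
62140625/7739229
2800206006/348748271
61666672757/7680201191
2099467079744/261475588765

APPEND 8: p_0 = 8·1 + 0 = 8, q_0 = 8·0 + 1 = 1 → 8/1
APPEND 34: p_1 = 34·8 + 1 = 273, q_1 = 34·1 + 0 = 34 → 273/34
APPEND 8: p_2 = 8·273 + 8 = 2192, q_2 = 8·34 + 1 = 273 → 2192/273
APPEND 43: p_3 = 43·2192 + 273 = 94529, q_3 = 43·273 + 34 = 11773 → 94529/11773
APPEND 41: p_4 = 41·94529 + 2192 = 3877881, q_4 = 41·11773 + 273 = 482966 → 3877881/482966
APPEND 16: p_5 = 16·3877881 + 94529 = 62140625, q_5 = 16·482966 + 11773 = 7739229 → 62140625/7739229
APPEND 45: p_6 = 45·62140625 + 3877881 = 2800206006, q_6 = 45·7739229 + 482966 = 348748271 → 2800206006/348748271
APPEND 22: p_7 = 22·2800206006 + 62140625 = 61666672757, q_7 = 22·348748271 + 7739229 = 7680201191 → 61666672757/7680201191
APPEND 34: p_8 = 34·61666672757 + 2800206006 = 2099467079744, q_8 = 34·7680201191 + 348748271 = 261475588765 → 2099467079744/261475588765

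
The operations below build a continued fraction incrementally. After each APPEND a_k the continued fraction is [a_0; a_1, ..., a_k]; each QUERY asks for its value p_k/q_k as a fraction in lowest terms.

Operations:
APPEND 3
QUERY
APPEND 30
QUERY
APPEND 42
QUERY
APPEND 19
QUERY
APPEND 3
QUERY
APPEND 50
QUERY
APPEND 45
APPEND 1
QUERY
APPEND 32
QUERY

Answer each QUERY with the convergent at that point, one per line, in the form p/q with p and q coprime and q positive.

3/1
91/30
3825/1261
72766/23989
222123/73228
11178916/3685389
514452259/169601122
16965745631/5593151637

APPEND 3: p_0 = 3·1 + 0 = 3, q_0 = 3·0 + 1 = 1 → 3/1
APPEND 30: p_1 = 30·3 + 1 = 91, q_1 = 30·1 + 0 = 30 → 91/30
APPEND 42: p_2 = 42·91 + 3 = 3825, q_2 = 42·30 + 1 = 1261 → 3825/1261
APPEND 19: p_3 = 19·3825 + 91 = 72766, q_3 = 19·1261 + 30 = 23989 → 72766/23989
APPEND 3: p_4 = 3·72766 + 3825 = 222123, q_4 = 3·23989 + 1261 = 73228 → 222123/73228
APPEND 50: p_5 = 50·222123 + 72766 = 11178916, q_5 = 50·73228 + 23989 = 3685389 → 11178916/3685389
APPEND 45: p_6 = 45·11178916 + 222123 = 503273343, q_6 = 45·3685389 + 73228 = 165915733 → 503273343/165915733
APPEND 1: p_7 = 1·503273343 + 11178916 = 514452259, q_7 = 1·165915733 + 3685389 = 169601122 → 514452259/169601122
APPEND 32: p_8 = 32·514452259 + 503273343 = 16965745631, q_8 = 32·169601122 + 165915733 = 5593151637 → 16965745631/5593151637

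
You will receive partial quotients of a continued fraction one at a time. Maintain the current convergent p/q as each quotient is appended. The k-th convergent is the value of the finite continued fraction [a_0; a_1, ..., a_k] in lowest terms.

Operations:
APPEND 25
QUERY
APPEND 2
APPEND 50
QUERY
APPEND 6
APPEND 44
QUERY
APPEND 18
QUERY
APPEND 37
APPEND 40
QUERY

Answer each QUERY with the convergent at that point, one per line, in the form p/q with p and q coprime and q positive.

25/1
2575/101
684619/26853
12338643/483962
18300915043/717821842

APPEND 25: p_0 = 25·1 + 0 = 25, q_0 = 25·0 + 1 = 1 → 25/1
APPEND 2: p_1 = 2·25 + 1 = 51, q_1 = 2·1 + 0 = 2 → 51/2
APPEND 50: p_2 = 50·51 + 25 = 2575, q_2 = 50·2 + 1 = 101 → 2575/101
APPEND 6: p_3 = 6·2575 + 51 = 15501, q_3 = 6·101 + 2 = 608 → 15501/608
APPEND 44: p_4 = 44·15501 + 2575 = 684619, q_4 = 44·608 + 101 = 26853 → 684619/26853
APPEND 18: p_5 = 18·684619 + 15501 = 12338643, q_5 = 18·26853 + 608 = 483962 → 12338643/483962
APPEND 37: p_6 = 37·12338643 + 684619 = 457214410, q_6 = 37·483962 + 26853 = 17933447 → 457214410/17933447
APPEND 40: p_7 = 40·457214410 + 12338643 = 18300915043, q_7 = 40·17933447 + 483962 = 717821842 → 18300915043/717821842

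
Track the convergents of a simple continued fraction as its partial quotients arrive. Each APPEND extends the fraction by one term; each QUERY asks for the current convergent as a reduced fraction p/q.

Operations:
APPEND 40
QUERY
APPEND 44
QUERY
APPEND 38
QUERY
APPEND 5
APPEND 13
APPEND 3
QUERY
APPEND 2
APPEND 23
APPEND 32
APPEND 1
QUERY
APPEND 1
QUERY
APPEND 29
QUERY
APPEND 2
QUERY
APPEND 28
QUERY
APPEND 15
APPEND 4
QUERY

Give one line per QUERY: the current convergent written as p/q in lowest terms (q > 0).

APPEND 40: p_0 = 40·1 + 0 = 40, q_0 = 40·0 + 1 = 1 → 40/1
APPEND 44: p_1 = 44·40 + 1 = 1761, q_1 = 44·1 + 0 = 44 → 1761/44
APPEND 38: p_2 = 38·1761 + 40 = 66958, q_2 = 38·44 + 1 = 1673 → 66958/1673
APPEND 5: p_3 = 5·66958 + 1761 = 336551, q_3 = 5·1673 + 44 = 8409 → 336551/8409
APPEND 13: p_4 = 13·336551 + 66958 = 4442121, q_4 = 13·8409 + 1673 = 110990 → 4442121/110990
APPEND 3: p_5 = 3·4442121 + 336551 = 13662914, q_5 = 3·110990 + 8409 = 341379 → 13662914/341379
APPEND 2: p_6 = 2·13662914 + 4442121 = 31767949, q_6 = 2·341379 + 110990 = 793748 → 31767949/793748
APPEND 23: p_7 = 23·31767949 + 13662914 = 744325741, q_7 = 23·793748 + 341379 = 18597583 → 744325741/18597583
APPEND 32: p_8 = 32·744325741 + 31767949 = 23850191661, q_8 = 32·18597583 + 793748 = 595916404 → 23850191661/595916404
APPEND 1: p_9 = 1·23850191661 + 744325741 = 24594517402, q_9 = 1·595916404 + 18597583 = 614513987 → 24594517402/614513987
APPEND 1: p_10 = 1·24594517402 + 23850191661 = 48444709063, q_10 = 1·614513987 + 595916404 = 1210430391 → 48444709063/1210430391
APPEND 29: p_11 = 29·48444709063 + 24594517402 = 1429491080229, q_11 = 29·1210430391 + 614513987 = 35716995326 → 1429491080229/35716995326
APPEND 2: p_12 = 2·1429491080229 + 48444709063 = 2907426869521, q_12 = 2·35716995326 + 1210430391 = 72644421043 → 2907426869521/72644421043
APPEND 28: p_13 = 28·2907426869521 + 1429491080229 = 82837443426817, q_13 = 28·72644421043 + 35716995326 = 2069760784530 → 82837443426817/2069760784530
APPEND 15: p_14 = 15·82837443426817 + 2907426869521 = 1245469078271776, q_14 = 15·2069760784530 + 72644421043 = 31119056188993 → 1245469078271776/31119056188993
APPEND 4: p_15 = 4·1245469078271776 + 82837443426817 = 5064713756513921, q_15 = 4·31119056188993 + 2069760784530 = 126545985540502 → 5064713756513921/126545985540502

40/1
1761/44
66958/1673
13662914/341379
24594517402/614513987
48444709063/1210430391
1429491080229/35716995326
2907426869521/72644421043
82837443426817/2069760784530
5064713756513921/126545985540502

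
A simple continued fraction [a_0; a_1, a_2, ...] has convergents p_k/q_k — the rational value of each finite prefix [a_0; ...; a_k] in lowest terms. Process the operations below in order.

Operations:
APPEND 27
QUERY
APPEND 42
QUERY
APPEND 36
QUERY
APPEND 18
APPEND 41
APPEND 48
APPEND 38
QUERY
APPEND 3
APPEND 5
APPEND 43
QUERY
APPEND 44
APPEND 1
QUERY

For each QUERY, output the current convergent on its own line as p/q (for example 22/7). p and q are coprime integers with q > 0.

APPEND 27: p_0 = 27·1 + 0 = 27, q_0 = 27·0 + 1 = 1 → 27/1
APPEND 42: p_1 = 42·27 + 1 = 1135, q_1 = 42·1 + 0 = 42 → 1135/42
APPEND 36: p_2 = 36·1135 + 27 = 40887, q_2 = 36·42 + 1 = 1513 → 40887/1513
APPEND 18: p_3 = 18·40887 + 1135 = 737101, q_3 = 18·1513 + 42 = 27276 → 737101/27276
APPEND 41: p_4 = 41·737101 + 40887 = 30262028, q_4 = 41·27276 + 1513 = 1119829 → 30262028/1119829
APPEND 48: p_5 = 48·30262028 + 737101 = 1453314445, q_5 = 48·1119829 + 27276 = 53779068 → 1453314445/53779068
APPEND 38: p_6 = 38·1453314445 + 30262028 = 55256210938, q_6 = 38·53779068 + 1119829 = 2044724413 → 55256210938/2044724413
APPEND 3: p_7 = 3·55256210938 + 1453314445 = 167221947259, q_7 = 3·2044724413 + 53779068 = 6187952307 → 167221947259/6187952307
APPEND 5: p_8 = 5·167221947259 + 55256210938 = 891365947233, q_8 = 5·6187952307 + 2044724413 = 32984485948 → 891365947233/32984485948
APPEND 43: p_9 = 43·891365947233 + 167221947259 = 38495957678278, q_9 = 43·32984485948 + 6187952307 = 1424520848071 → 38495957678278/1424520848071
APPEND 44: p_10 = 44·38495957678278 + 891365947233 = 1694713503791465, q_10 = 44·1424520848071 + 32984485948 = 62711901801072 → 1694713503791465/62711901801072
APPEND 1: p_11 = 1·1694713503791465 + 38495957678278 = 1733209461469743, q_11 = 1·62711901801072 + 1424520848071 = 64136422649143 → 1733209461469743/64136422649143

27/1
1135/42
40887/1513
55256210938/2044724413
38495957678278/1424520848071
1733209461469743/64136422649143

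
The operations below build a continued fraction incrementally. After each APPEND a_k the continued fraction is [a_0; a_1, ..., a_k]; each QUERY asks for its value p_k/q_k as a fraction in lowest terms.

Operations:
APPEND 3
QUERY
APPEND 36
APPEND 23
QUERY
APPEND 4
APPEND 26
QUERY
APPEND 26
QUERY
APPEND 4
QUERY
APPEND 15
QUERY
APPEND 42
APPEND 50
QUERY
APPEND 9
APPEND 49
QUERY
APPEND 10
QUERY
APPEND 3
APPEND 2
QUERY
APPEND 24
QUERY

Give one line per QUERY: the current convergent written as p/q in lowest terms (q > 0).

APPEND 3: p_0 = 3·1 + 0 = 3, q_0 = 3·0 + 1 = 1 → 3/1
APPEND 36: p_1 = 36·3 + 1 = 109, q_1 = 36·1 + 0 = 36 → 109/36
APPEND 23: p_2 = 23·109 + 3 = 2510, q_2 = 23·36 + 1 = 829 → 2510/829
APPEND 4: p_3 = 4·2510 + 109 = 10149, q_3 = 4·829 + 36 = 3352 → 10149/3352
APPEND 26: p_4 = 26·10149 + 2510 = 266384, q_4 = 26·3352 + 829 = 87981 → 266384/87981
APPEND 26: p_5 = 26·266384 + 10149 = 6936133, q_5 = 26·87981 + 3352 = 2290858 → 6936133/2290858
APPEND 4: p_6 = 4·6936133 + 266384 = 28010916, q_6 = 4·2290858 + 87981 = 9251413 → 28010916/9251413
APPEND 15: p_7 = 15·28010916 + 6936133 = 427099873, q_7 = 15·9251413 + 2290858 = 141062053 → 427099873/141062053
APPEND 42: p_8 = 42·427099873 + 28010916 = 17966205582, q_8 = 42·141062053 + 9251413 = 5933857639 → 17966205582/5933857639
APPEND 50: p_9 = 50·17966205582 + 427099873 = 898737378973, q_9 = 50·5933857639 + 141062053 = 296833944003 → 898737378973/296833944003
APPEND 9: p_10 = 9·898737378973 + 17966205582 = 8106602616339, q_10 = 9·296833944003 + 5933857639 = 2677439353666 → 8106602616339/2677439353666
APPEND 49: p_11 = 49·8106602616339 + 898737378973 = 398122265579584, q_11 = 49·2677439353666 + 296833944003 = 131491362273637 → 398122265579584/131491362273637
APPEND 10: p_12 = 10·398122265579584 + 8106602616339 = 3989329258412179, q_12 = 10·131491362273637 + 2677439353666 = 1317591062090036 → 3989329258412179/1317591062090036
APPEND 3: p_13 = 3·3989329258412179 + 398122265579584 = 12366110040816121, q_13 = 3·1317591062090036 + 131491362273637 = 4084264548543745 → 12366110040816121/4084264548543745
APPEND 2: p_14 = 2·12366110040816121 + 3989329258412179 = 28721549340044421, q_14 = 2·4084264548543745 + 1317591062090036 = 9486120159177526 → 28721549340044421/9486120159177526
APPEND 24: p_15 = 24·28721549340044421 + 12366110040816121 = 701683294201882225, q_15 = 24·9486120159177526 + 4084264548543745 = 231751148368804369 → 701683294201882225/231751148368804369

3/1
2510/829
266384/87981
6936133/2290858
28010916/9251413
427099873/141062053
898737378973/296833944003
398122265579584/131491362273637
3989329258412179/1317591062090036
28721549340044421/9486120159177526
701683294201882225/231751148368804369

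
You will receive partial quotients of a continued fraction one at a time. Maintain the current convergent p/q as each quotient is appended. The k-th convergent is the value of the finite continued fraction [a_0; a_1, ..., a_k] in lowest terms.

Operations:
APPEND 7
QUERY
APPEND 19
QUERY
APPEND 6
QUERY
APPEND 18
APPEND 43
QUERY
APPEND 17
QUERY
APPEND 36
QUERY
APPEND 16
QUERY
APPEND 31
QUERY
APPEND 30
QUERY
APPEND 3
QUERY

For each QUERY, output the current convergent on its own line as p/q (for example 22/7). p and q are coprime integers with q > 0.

APPEND 7: p_0 = 7·1 + 0 = 7, q_0 = 7·0 + 1 = 1 → 7/1
APPEND 19: p_1 = 19·7 + 1 = 134, q_1 = 19·1 + 0 = 19 → 134/19
APPEND 6: p_2 = 6·134 + 7 = 811, q_2 = 6·19 + 1 = 115 → 811/115
APPEND 18: p_3 = 18·811 + 134 = 14732, q_3 = 18·115 + 19 = 2089 → 14732/2089
APPEND 43: p_4 = 43·14732 + 811 = 634287, q_4 = 43·2089 + 115 = 89942 → 634287/89942
APPEND 17: p_5 = 17·634287 + 14732 = 10797611, q_5 = 17·89942 + 2089 = 1531103 → 10797611/1531103
APPEND 36: p_6 = 36·10797611 + 634287 = 389348283, q_6 = 36·1531103 + 89942 = 55209650 → 389348283/55209650
APPEND 16: p_7 = 16·389348283 + 10797611 = 6240370139, q_7 = 16·55209650 + 1531103 = 884885503 → 6240370139/884885503
APPEND 31: p_8 = 31·6240370139 + 389348283 = 193840822592, q_8 = 31·884885503 + 55209650 = 27486660243 → 193840822592/27486660243
APPEND 30: p_9 = 30·193840822592 + 6240370139 = 5821465047899, q_9 = 30·27486660243 + 884885503 = 825484692793 → 5821465047899/825484692793
APPEND 3: p_10 = 3·5821465047899 + 193840822592 = 17658235966289, q_10 = 3·825484692793 + 27486660243 = 2503940738622 → 17658235966289/2503940738622

7/1
134/19
811/115
634287/89942
10797611/1531103
389348283/55209650
6240370139/884885503
193840822592/27486660243
5821465047899/825484692793
17658235966289/2503940738622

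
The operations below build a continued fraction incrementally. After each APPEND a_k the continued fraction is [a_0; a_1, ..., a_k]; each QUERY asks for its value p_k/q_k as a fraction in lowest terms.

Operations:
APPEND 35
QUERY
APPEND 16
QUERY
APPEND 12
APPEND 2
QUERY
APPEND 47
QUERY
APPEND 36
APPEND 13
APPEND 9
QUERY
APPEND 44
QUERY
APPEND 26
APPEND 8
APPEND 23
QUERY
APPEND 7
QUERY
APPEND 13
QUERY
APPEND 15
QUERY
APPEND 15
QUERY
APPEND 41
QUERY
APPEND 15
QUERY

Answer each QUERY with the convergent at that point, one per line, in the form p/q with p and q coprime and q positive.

35/1
561/16
14095/402
669232/19087
2850583834/81300795
125739741739/3586192009
608227529833877/17347106626572
4283895119531262/122179910922245
56298864083740283/1605685948615757
848766856375635507/24207469140158600
12787801709718272888/364717723050994757
525148636954824823915/14977634114230943637
7890017356032090631613/225029229436515149312

APPEND 35: p_0 = 35·1 + 0 = 35, q_0 = 35·0 + 1 = 1 → 35/1
APPEND 16: p_1 = 16·35 + 1 = 561, q_1 = 16·1 + 0 = 16 → 561/16
APPEND 12: p_2 = 12·561 + 35 = 6767, q_2 = 12·16 + 1 = 193 → 6767/193
APPEND 2: p_3 = 2·6767 + 561 = 14095, q_3 = 2·193 + 16 = 402 → 14095/402
APPEND 47: p_4 = 47·14095 + 6767 = 669232, q_4 = 47·402 + 193 = 19087 → 669232/19087
APPEND 36: p_5 = 36·669232 + 14095 = 24106447, q_5 = 36·19087 + 402 = 687534 → 24106447/687534
APPEND 13: p_6 = 13·24106447 + 669232 = 314053043, q_6 = 13·687534 + 19087 = 8957029 → 314053043/8957029
APPEND 9: p_7 = 9·314053043 + 24106447 = 2850583834, q_7 = 9·8957029 + 687534 = 81300795 → 2850583834/81300795
APPEND 44: p_8 = 44·2850583834 + 314053043 = 125739741739, q_8 = 44·81300795 + 8957029 = 3586192009 → 125739741739/3586192009
APPEND 26: p_9 = 26·125739741739 + 2850583834 = 3272083869048, q_9 = 26·3586192009 + 81300795 = 93322293029 → 3272083869048/93322293029
APPEND 8: p_10 = 8·3272083869048 + 125739741739 = 26302410694123, q_10 = 8·93322293029 + 3586192009 = 750164536241 → 26302410694123/750164536241
APPEND 23: p_11 = 23·26302410694123 + 3272083869048 = 608227529833877, q_11 = 23·750164536241 + 93322293029 = 17347106626572 → 608227529833877/17347106626572
APPEND 7: p_12 = 7·608227529833877 + 26302410694123 = 4283895119531262, q_12 = 7·17347106626572 + 750164536241 = 122179910922245 → 4283895119531262/122179910922245
APPEND 13: p_13 = 13·4283895119531262 + 608227529833877 = 56298864083740283, q_13 = 13·122179910922245 + 17347106626572 = 1605685948615757 → 56298864083740283/1605685948615757
APPEND 15: p_14 = 15·56298864083740283 + 4283895119531262 = 848766856375635507, q_14 = 15·1605685948615757 + 122179910922245 = 24207469140158600 → 848766856375635507/24207469140158600
APPEND 15: p_15 = 15·848766856375635507 + 56298864083740283 = 12787801709718272888, q_15 = 15·24207469140158600 + 1605685948615757 = 364717723050994757 → 12787801709718272888/364717723050994757
APPEND 41: p_16 = 41·12787801709718272888 + 848766856375635507 = 525148636954824823915, q_16 = 41·364717723050994757 + 24207469140158600 = 14977634114230943637 → 525148636954824823915/14977634114230943637
APPEND 15: p_17 = 15·525148636954824823915 + 12787801709718272888 = 7890017356032090631613, q_17 = 15·14977634114230943637 + 364717723050994757 = 225029229436515149312 → 7890017356032090631613/225029229436515149312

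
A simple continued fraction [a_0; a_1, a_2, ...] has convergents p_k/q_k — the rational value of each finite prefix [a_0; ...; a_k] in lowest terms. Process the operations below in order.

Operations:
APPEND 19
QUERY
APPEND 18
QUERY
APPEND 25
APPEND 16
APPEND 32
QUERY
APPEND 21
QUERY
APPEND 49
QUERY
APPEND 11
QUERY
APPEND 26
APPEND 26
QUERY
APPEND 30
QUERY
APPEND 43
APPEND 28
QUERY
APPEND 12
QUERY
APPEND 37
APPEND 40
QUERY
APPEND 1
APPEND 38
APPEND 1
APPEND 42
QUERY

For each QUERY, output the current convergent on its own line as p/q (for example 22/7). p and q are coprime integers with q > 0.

19/1
343/18
4419698/231939
92951505/4877953
4559043443/239251636
50242429378/2636645949
34132659818424/1791229850009
1025290656759991/53805687546580
1236430955870705027/64886007929429152
14881293101348958361/780947530947502773
22088652321332635533721/1159178733650428772893
38895284346453691389973983/2041165110383493325821095

APPEND 19: p_0 = 19·1 + 0 = 19, q_0 = 19·0 + 1 = 1 → 19/1
APPEND 18: p_1 = 18·19 + 1 = 343, q_1 = 18·1 + 0 = 18 → 343/18
APPEND 25: p_2 = 25·343 + 19 = 8594, q_2 = 25·18 + 1 = 451 → 8594/451
APPEND 16: p_3 = 16·8594 + 343 = 137847, q_3 = 16·451 + 18 = 7234 → 137847/7234
APPEND 32: p_4 = 32·137847 + 8594 = 4419698, q_4 = 32·7234 + 451 = 231939 → 4419698/231939
APPEND 21: p_5 = 21·4419698 + 137847 = 92951505, q_5 = 21·231939 + 7234 = 4877953 → 92951505/4877953
APPEND 49: p_6 = 49·92951505 + 4419698 = 4559043443, q_6 = 49·4877953 + 231939 = 239251636 → 4559043443/239251636
APPEND 11: p_7 = 11·4559043443 + 92951505 = 50242429378, q_7 = 11·239251636 + 4877953 = 2636645949 → 50242429378/2636645949
APPEND 26: p_8 = 26·50242429378 + 4559043443 = 1310862207271, q_8 = 26·2636645949 + 239251636 = 68792046310 → 1310862207271/68792046310
APPEND 26: p_9 = 26·1310862207271 + 50242429378 = 34132659818424, q_9 = 26·68792046310 + 2636645949 = 1791229850009 → 34132659818424/1791229850009
APPEND 30: p_10 = 30·34132659818424 + 1310862207271 = 1025290656759991, q_10 = 30·1791229850009 + 68792046310 = 53805687546580 → 1025290656759991/53805687546580
APPEND 43: p_11 = 43·1025290656759991 + 34132659818424 = 44121630900498037, q_11 = 43·53805687546580 + 1791229850009 = 2315435794352949 → 44121630900498037/2315435794352949
APPEND 28: p_12 = 28·44121630900498037 + 1025290656759991 = 1236430955870705027, q_12 = 28·2315435794352949 + 53805687546580 = 64886007929429152 → 1236430955870705027/64886007929429152
APPEND 12: p_13 = 12·1236430955870705027 + 44121630900498037 = 14881293101348958361, q_13 = 12·64886007929429152 + 2315435794352949 = 780947530947502773 → 14881293101348958361/780947530947502773
APPEND 37: p_14 = 37·14881293101348958361 + 1236430955870705027 = 551844275705782164384, q_14 = 37·780947530947502773 + 64886007929429152 = 28959944652987031753 → 551844275705782164384/28959944652987031753
APPEND 40: p_15 = 40·551844275705782164384 + 14881293101348958361 = 22088652321332635533721, q_15 = 40·28959944652987031753 + 780947530947502773 = 1159178733650428772893 → 22088652321332635533721/1159178733650428772893
APPEND 1: p_16 = 1·22088652321332635533721 + 551844275705782164384 = 22640496597038417698105, q_16 = 1·1159178733650428772893 + 28959944652987031753 = 1188138678303415804646 → 22640496597038417698105/1188138678303415804646
APPEND 38: p_17 = 38·22640496597038417698105 + 22088652321332635533721 = 882427523008792508061711, q_17 = 38·1188138678303415804646 + 1159178733650428772893 = 46308448509180229349441 → 882427523008792508061711/46308448509180229349441
APPEND 1: p_18 = 1·882427523008792508061711 + 22640496597038417698105 = 905068019605830925759816, q_18 = 1·46308448509180229349441 + 1188138678303415804646 = 47496587187483645154087 → 905068019605830925759816/47496587187483645154087
APPEND 42: p_19 = 42·905068019605830925759816 + 882427523008792508061711 = 38895284346453691389973983, q_19 = 42·47496587187483645154087 + 46308448509180229349441 = 2041165110383493325821095 → 38895284346453691389973983/2041165110383493325821095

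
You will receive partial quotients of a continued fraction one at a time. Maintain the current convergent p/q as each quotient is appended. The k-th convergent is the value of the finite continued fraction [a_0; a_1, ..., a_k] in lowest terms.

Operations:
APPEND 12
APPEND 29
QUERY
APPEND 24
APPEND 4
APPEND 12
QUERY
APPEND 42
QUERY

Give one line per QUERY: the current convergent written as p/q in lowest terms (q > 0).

349/29
415200/34501
17472301/1451859

APPEND 12: p_0 = 12·1 + 0 = 12, q_0 = 12·0 + 1 = 1 → 12/1
APPEND 29: p_1 = 29·12 + 1 = 349, q_1 = 29·1 + 0 = 29 → 349/29
APPEND 24: p_2 = 24·349 + 12 = 8388, q_2 = 24·29 + 1 = 697 → 8388/697
APPEND 4: p_3 = 4·8388 + 349 = 33901, q_3 = 4·697 + 29 = 2817 → 33901/2817
APPEND 12: p_4 = 12·33901 + 8388 = 415200, q_4 = 12·2817 + 697 = 34501 → 415200/34501
APPEND 42: p_5 = 42·415200 + 33901 = 17472301, q_5 = 42·34501 + 2817 = 1451859 → 17472301/1451859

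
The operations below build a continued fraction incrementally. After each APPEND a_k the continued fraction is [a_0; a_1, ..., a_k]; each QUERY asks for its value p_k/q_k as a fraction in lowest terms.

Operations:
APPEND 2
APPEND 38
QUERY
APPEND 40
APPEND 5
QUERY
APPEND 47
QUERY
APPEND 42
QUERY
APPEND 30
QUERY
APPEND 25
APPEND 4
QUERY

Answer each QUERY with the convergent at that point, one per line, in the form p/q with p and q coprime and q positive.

APPEND 2: p_0 = 2·1 + 0 = 2, q_0 = 2·0 + 1 = 1 → 2/1
APPEND 38: p_1 = 38·2 + 1 = 77, q_1 = 38·1 + 0 = 38 → 77/38
APPEND 40: p_2 = 40·77 + 2 = 3082, q_2 = 40·38 + 1 = 1521 → 3082/1521
APPEND 5: p_3 = 5·3082 + 77 = 15487, q_3 = 5·1521 + 38 = 7643 → 15487/7643
APPEND 47: p_4 = 47·15487 + 3082 = 730971, q_4 = 47·7643 + 1521 = 360742 → 730971/360742
APPEND 42: p_5 = 42·730971 + 15487 = 30716269, q_5 = 42·360742 + 7643 = 15158807 → 30716269/15158807
APPEND 30: p_6 = 30·30716269 + 730971 = 922219041, q_6 = 30·15158807 + 360742 = 455124952 → 922219041/455124952
APPEND 25: p_7 = 25·922219041 + 30716269 = 23086192294, q_7 = 25·455124952 + 15158807 = 11393282607 → 23086192294/11393282607
APPEND 4: p_8 = 4·23086192294 + 922219041 = 93266988217, q_8 = 4·11393282607 + 455124952 = 46028255380 → 93266988217/46028255380

77/38
15487/7643
730971/360742
30716269/15158807
922219041/455124952
93266988217/46028255380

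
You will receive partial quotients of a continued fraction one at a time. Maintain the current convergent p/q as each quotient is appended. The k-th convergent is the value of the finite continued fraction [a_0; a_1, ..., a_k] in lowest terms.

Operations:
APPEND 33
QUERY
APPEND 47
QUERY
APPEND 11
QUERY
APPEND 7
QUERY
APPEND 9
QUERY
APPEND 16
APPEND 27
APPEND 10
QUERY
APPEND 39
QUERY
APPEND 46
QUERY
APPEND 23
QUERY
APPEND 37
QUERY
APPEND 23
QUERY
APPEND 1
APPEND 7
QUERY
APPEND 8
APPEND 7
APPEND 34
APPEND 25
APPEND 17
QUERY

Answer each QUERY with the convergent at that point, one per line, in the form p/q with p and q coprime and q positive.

APPEND 33: p_0 = 33·1 + 0 = 33, q_0 = 33·0 + 1 = 1 → 33/1
APPEND 47: p_1 = 47·33 + 1 = 1552, q_1 = 47·1 + 0 = 47 → 1552/47
APPEND 11: p_2 = 11·1552 + 33 = 17105, q_2 = 11·47 + 1 = 518 → 17105/518
APPEND 7: p_3 = 7·17105 + 1552 = 121287, q_3 = 7·518 + 47 = 3673 → 121287/3673
APPEND 9: p_4 = 9·121287 + 17105 = 1108688, q_4 = 9·3673 + 518 = 33575 → 1108688/33575
APPEND 16: p_5 = 16·1108688 + 121287 = 17860295, q_5 = 16·33575 + 3673 = 540873 → 17860295/540873
APPEND 27: p_6 = 27·17860295 + 1108688 = 483336653, q_6 = 27·540873 + 33575 = 14637146 → 483336653/14637146
APPEND 10: p_7 = 10·483336653 + 17860295 = 4851226825, q_7 = 10·14637146 + 540873 = 146912333 → 4851226825/146912333
APPEND 39: p_8 = 39·4851226825 + 483336653 = 189681182828, q_8 = 39·146912333 + 14637146 = 5744218133 → 189681182828/5744218133
APPEND 46: p_9 = 46·189681182828 + 4851226825 = 8730185636913, q_9 = 46·5744218133 + 146912333 = 264380946451 → 8730185636913/264380946451
APPEND 23: p_10 = 23·8730185636913 + 189681182828 = 200983950831827, q_10 = 23·264380946451 + 5744218133 = 6086505986506 → 200983950831827/6086505986506
APPEND 37: p_11 = 37·200983950831827 + 8730185636913 = 7445136366414512, q_11 = 37·6086505986506 + 264380946451 = 225465102447173 → 7445136366414512/225465102447173
APPEND 23: p_12 = 23·7445136366414512 + 200983950831827 = 171439120378365603, q_12 = 23·225465102447173 + 6086505986506 = 5191783862271485 → 171439120378365603/5191783862271485
APPEND 1: p_13 = 1·171439120378365603 + 7445136366414512 = 178884256744780115, q_13 = 1·5191783862271485 + 225465102447173 = 5417248964718658 → 178884256744780115/5417248964718658
APPEND 7: p_14 = 7·178884256744780115 + 171439120378365603 = 1423628917591826408, q_14 = 7·5417248964718658 + 5191783862271485 = 43112526615302091 → 1423628917591826408/43112526615302091
APPEND 8: p_15 = 8·1423628917591826408 + 178884256744780115 = 11567915597479391379, q_15 = 8·43112526615302091 + 5417248964718658 = 350317461887135386 → 11567915597479391379/350317461887135386
APPEND 7: p_16 = 7·11567915597479391379 + 1423628917591826408 = 82399038099947566061, q_16 = 7·350317461887135386 + 43112526615302091 = 2495334759825249793 → 82399038099947566061/2495334759825249793
APPEND 34: p_17 = 34·82399038099947566061 + 11567915597479391379 = 2813135210995696637453, q_17 = 34·2495334759825249793 + 350317461887135386 = 85191699295945628348 → 2813135210995696637453/85191699295945628348
APPEND 25: p_18 = 25·2813135210995696637453 + 82399038099947566061 = 70410779312992363502386, q_18 = 25·85191699295945628348 + 2495334759825249793 = 2132287817158465958493 → 70410779312992363502386/2132287817158465958493
APPEND 17: p_19 = 17·70410779312992363502386 + 2813135210995696637453 = 1199796383531865876178015, q_19 = 17·2132287817158465958493 + 85191699295945628348 = 36334084590989866922729 → 1199796383531865876178015/36334084590989866922729

33/1
1552/47
17105/518
121287/3673
1108688/33575
4851226825/146912333
189681182828/5744218133
8730185636913/264380946451
200983950831827/6086505986506
7445136366414512/225465102447173
171439120378365603/5191783862271485
1423628917591826408/43112526615302091
1199796383531865876178015/36334084590989866922729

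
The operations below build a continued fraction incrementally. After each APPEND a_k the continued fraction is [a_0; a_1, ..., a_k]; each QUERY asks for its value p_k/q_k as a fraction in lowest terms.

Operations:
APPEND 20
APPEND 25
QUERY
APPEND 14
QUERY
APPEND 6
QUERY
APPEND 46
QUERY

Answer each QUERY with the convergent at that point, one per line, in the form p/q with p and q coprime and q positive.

501/25
7034/351
42705/2131
1971464/98377

APPEND 20: p_0 = 20·1 + 0 = 20, q_0 = 20·0 + 1 = 1 → 20/1
APPEND 25: p_1 = 25·20 + 1 = 501, q_1 = 25·1 + 0 = 25 → 501/25
APPEND 14: p_2 = 14·501 + 20 = 7034, q_2 = 14·25 + 1 = 351 → 7034/351
APPEND 6: p_3 = 6·7034 + 501 = 42705, q_3 = 6·351 + 25 = 2131 → 42705/2131
APPEND 46: p_4 = 46·42705 + 7034 = 1971464, q_4 = 46·2131 + 351 = 98377 → 1971464/98377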